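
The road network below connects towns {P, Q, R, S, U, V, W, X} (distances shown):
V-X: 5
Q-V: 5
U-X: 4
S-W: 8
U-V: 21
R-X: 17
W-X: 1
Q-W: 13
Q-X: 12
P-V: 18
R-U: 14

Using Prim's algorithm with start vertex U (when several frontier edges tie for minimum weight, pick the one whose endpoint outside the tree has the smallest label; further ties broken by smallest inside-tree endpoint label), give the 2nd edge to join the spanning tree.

W-X

Prim's algorithm from U:
Step 1: frontier [U-X 4, R-U 14, U-V 21] → take U-X (4); add X.
Step 2: frontier [R-U 14, U-V 21, W-X 1, V-X 5, Q-X 12, R-X 17] → take W-X (1); add W.
Step 3: frontier [R-U 14, U-V 21, S-W 8, Q-W 13, V-X 5, Q-X 12, R-X 17] → take V-X (5); add V.
Step 4: frontier [R-U 14, Q-V 5, P-V 18, S-W 8, Q-W 13, Q-X 12, R-X 17] → take Q-V (5); add Q.
Step 5: frontier [R-U 14, P-V 18, S-W 8, R-X 17] → take S-W (8); add S.
Step 6: frontier [R-U 14, P-V 18, R-X 17] → take R-U (14); add R.
Step 7: frontier [P-V 18] → take P-V (18); add P.
The 2nd edge added is W-X.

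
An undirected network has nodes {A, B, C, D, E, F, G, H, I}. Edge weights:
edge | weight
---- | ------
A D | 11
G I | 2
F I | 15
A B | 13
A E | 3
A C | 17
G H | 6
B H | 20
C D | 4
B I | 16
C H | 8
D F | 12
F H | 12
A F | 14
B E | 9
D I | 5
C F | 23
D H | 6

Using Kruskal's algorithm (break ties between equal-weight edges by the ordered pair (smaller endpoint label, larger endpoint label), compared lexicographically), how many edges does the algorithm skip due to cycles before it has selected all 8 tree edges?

Kruskal's algorithm — process edges by increasing weight (ties by edge label):
G I (2): add — endpoints in different components.
A E (3): add — endpoints in different components.
C D (4): add — endpoints in different components.
D I (5): add — endpoints in different components.
D H (6): add — endpoints in different components.
G H (6): skip — G and H already connected.
C H (8): skip — C and H already connected.
B E (9): add — endpoints in different components.
A D (11): add — endpoints in different components.
D F (12): add — endpoints in different components.
Edges rejected before the tree was complete: 2.

2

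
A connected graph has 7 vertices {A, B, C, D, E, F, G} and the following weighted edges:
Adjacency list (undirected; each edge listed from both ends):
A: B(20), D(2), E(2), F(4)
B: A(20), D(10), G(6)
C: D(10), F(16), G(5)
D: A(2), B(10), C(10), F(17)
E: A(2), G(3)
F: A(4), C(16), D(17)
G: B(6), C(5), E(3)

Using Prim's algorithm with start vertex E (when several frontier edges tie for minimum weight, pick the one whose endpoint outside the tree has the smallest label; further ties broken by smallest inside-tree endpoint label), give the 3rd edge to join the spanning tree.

E-G

Prim's algorithm from E:
Step 1: frontier [A—E 2, E—G 3] → take A—E (2); add A.
Step 2: frontier [A—D 2, A—F 4, A—B 20, E—G 3] → take A—D (2); add D.
Step 3: frontier [A—F 4, A—B 20, B—D 10, C—D 10, D—F 17, E—G 3] → take E—G (3); add G.
Step 4: frontier [A—F 4, A—B 20, B—D 10, C—D 10, D—F 17, C—G 5, B—G 6] → take A—F (4); add F.
Step 5: frontier [A—B 20, B—D 10, C—D 10, C—F 16, C—G 5, B—G 6] → take C—G (5); add C.
Step 6: frontier [A—B 20, B—D 10, B—G 6] → take B—G (6); add B.
The 3rd edge added is E—G.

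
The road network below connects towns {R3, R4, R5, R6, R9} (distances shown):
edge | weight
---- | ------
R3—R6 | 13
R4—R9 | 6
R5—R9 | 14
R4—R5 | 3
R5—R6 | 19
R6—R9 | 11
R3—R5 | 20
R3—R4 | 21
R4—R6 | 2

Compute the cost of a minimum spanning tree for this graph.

24

Kruskal: consider edges lightest-first.
R4—R6 (2): add. Components now {R3} {R5} {R9} {R4,R6}
R4—R5 (3): add. Components now {R3} {R4,R5,R6} {R9}
R4—R9 (6): add. Components now {R3} {R4,R5,R6,R9}
R6—R9 (11): skip — R9 and R6 already connected.
R3—R6 (13): add. Components now {R3,R4,R5,R6,R9}
MST edges: R4—R6, R4—R5, R4—R9, R3—R6; total weight 2+3+6+13 = 24.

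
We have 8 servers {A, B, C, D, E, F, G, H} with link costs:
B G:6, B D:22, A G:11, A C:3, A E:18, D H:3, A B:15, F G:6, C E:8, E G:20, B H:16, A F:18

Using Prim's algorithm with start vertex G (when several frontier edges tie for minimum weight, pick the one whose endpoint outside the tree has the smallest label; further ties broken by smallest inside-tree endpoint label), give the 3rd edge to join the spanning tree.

A-G

Prim, starting at G.
Step 1: frontier [B G 6, F G 6, A G 11, E G 20] → take B G (6); add B.
Step 2: frontier [A B 15, B H 16, B D 22, F G 6, A G 11, E G 20] → take F G (6); add F.
Step 3: frontier [A B 15, B H 16, B D 22, A F 18, A G 11, E G 20] → take A G (11); add A.
Step 4: frontier [A C 3, A E 18, B H 16, B D 22, E G 20] → take A C (3); add C.
Step 5: frontier [A E 18, B H 16, B D 22, C E 8, E G 20] → take C E (8); add E.
Step 6: frontier [B H 16, B D 22] → take B H (16); add H.
Step 7: frontier [B D 22, D H 3] → take D H (3); add D.
The 3rd edge added is A G.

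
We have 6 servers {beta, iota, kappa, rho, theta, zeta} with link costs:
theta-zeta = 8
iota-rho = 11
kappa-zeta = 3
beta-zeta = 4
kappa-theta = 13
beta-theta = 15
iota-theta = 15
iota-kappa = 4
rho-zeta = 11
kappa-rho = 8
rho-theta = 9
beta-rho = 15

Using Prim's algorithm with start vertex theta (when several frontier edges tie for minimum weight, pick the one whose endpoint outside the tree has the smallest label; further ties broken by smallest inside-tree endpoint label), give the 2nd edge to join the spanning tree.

kappa-zeta

Prim's algorithm from theta:
Step 1: cheapest edge leaving the tree is theta-zeta (8); add zeta.
Step 2: cheapest edge leaving the tree is kappa-zeta (3); add kappa.
Step 3: cheapest edge leaving the tree is beta-zeta (4); add beta.
Step 4: cheapest edge leaving the tree is iota-kappa (4); add iota.
Step 5: cheapest edge leaving the tree is kappa-rho (8); add rho.
The 2nd edge added is kappa-zeta.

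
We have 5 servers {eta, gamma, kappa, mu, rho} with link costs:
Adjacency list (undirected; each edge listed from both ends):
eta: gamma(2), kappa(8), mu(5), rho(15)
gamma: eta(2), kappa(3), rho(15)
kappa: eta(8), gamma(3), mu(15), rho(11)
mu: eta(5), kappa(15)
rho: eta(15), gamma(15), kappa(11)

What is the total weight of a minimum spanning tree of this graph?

Sort edges by weight, then run Kruskal:
eta—gamma (2): add — endpoints in different components.
gamma—kappa (3): add — endpoints in different components.
eta—mu (5): add — endpoints in different components.
eta—kappa (8): skip — eta and kappa already connected.
kappa—rho (11): add — endpoints in different components.
MST edges: eta—gamma, gamma—kappa, eta—mu, kappa—rho; total weight 2+3+5+11 = 21.

21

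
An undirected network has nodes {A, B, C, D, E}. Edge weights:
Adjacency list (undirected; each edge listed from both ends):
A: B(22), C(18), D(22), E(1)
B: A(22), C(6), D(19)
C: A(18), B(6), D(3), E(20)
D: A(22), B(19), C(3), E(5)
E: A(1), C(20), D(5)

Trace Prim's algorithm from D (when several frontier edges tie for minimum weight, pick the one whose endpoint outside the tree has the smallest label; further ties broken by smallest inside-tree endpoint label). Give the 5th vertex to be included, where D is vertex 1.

Grow the tree from D using Prim:
Step 1: frontier [C–D 3, D–E 5, B–D 19, A–D 22] → take C–D (3); add C.
Step 2: frontier [B–C 6, A–C 18, C–E 20, D–E 5, B–D 19, A–D 22] → take D–E (5); add E.
Step 3: frontier [B–C 6, A–C 18, B–D 19, A–D 22, A–E 1] → take A–E (1); add A.
Step 4: frontier [A–B 22, B–C 6, B–D 19] → take B–C (6); add B.
Vertex order: D, C, E, A, B. The 5th vertex is B.

B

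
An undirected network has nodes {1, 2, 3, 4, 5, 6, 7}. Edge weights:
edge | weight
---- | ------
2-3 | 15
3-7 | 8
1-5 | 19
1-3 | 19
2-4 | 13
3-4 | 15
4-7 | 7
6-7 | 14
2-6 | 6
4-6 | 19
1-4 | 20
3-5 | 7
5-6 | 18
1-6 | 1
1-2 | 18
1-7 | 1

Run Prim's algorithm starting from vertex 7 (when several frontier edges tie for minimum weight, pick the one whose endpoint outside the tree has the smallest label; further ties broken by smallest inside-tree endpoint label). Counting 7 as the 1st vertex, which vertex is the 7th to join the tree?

5

Prim, starting at 7.
Step 1: cheapest edge leaving the tree is 1-7 (1); add 1.
Step 2: cheapest edge leaving the tree is 1-6 (1); add 6.
Step 3: cheapest edge leaving the tree is 2-6 (6); add 2.
Step 4: cheapest edge leaving the tree is 4-7 (7); add 4.
Step 5: cheapest edge leaving the tree is 3-7 (8); add 3.
Step 6: cheapest edge leaving the tree is 3-5 (7); add 5.
Vertex order: 7, 1, 6, 2, 4, 3, 5. The 7th vertex is 5.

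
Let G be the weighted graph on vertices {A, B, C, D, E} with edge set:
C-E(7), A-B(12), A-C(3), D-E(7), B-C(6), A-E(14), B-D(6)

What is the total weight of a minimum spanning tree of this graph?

Grow the tree from A using Prim:
Step 1: frontier [A-C 3, A-B 12, A-E 14] → take A-C (3); add C.
Step 2: frontier [A-B 12, A-E 14, B-C 6, C-E 7] → take B-C (6); add B.
Step 3: frontier [A-E 14, B-D 6, C-E 7] → take B-D (6); add D.
Step 4: frontier [A-E 14, C-E 7, D-E 7] → take C-E (7); add E.
MST edges: A-C, B-C, B-D, C-E; total weight 3+6+6+7 = 22.

22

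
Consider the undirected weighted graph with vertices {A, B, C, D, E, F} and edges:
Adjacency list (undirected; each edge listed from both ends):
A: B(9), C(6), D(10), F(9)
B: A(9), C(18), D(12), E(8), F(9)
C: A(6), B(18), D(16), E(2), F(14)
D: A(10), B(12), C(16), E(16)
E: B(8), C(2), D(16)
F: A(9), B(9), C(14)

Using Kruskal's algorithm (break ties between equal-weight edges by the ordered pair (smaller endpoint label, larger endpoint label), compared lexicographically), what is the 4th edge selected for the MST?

Kruskal: consider edges lightest-first.
C—E (2): add. Components now {A} {B} {C,E} {D} {F}
A—C (6): add. Components now {A,C,E} {B} {D} {F}
B—E (8): add. Components now {A,B,C,E} {D} {F}
A—B (9): skip — A and B already connected.
A—F (9): add. Components now {A,B,C,E,F} {D}
B—F (9): skip — B and F already connected.
A—D (10): add. Components now {A,B,C,D,E,F}
The 4th edge added is A—F.

A-F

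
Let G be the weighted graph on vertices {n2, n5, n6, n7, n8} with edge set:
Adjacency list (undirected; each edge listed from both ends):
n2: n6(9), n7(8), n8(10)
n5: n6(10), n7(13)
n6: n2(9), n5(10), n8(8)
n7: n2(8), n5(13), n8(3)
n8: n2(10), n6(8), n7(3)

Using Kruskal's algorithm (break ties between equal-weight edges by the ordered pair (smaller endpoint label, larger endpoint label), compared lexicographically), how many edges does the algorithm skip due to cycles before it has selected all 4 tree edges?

Sort edges by weight, then run Kruskal:
n7 n8 (3): add. Components now {n7,n8} {n2} {n5} {n6}
n2 n7 (8): add. Components now {n2,n7,n8} {n5} {n6}
n6 n8 (8): add. Components now {n2,n6,n7,n8} {n5}
n2 n6 (9): skip — n2 and n6 already connected.
n2 n8 (10): skip — n8 and n2 already connected.
n5 n6 (10): add. Components now {n2,n5,n6,n7,n8}
Edges rejected before the tree was complete: 2.

2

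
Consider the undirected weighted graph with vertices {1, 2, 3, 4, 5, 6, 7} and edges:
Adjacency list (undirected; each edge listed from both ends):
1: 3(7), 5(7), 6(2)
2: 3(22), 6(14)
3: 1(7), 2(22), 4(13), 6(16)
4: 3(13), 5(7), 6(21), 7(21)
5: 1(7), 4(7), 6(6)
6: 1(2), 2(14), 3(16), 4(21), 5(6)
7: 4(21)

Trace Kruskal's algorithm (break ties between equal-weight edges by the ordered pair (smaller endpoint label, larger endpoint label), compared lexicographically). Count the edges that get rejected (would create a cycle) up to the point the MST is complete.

4

Kruskal's algorithm — process edges by increasing weight (ties by edge label):
1–6 (2): add — endpoints in different components.
5–6 (6): add — endpoints in different components.
1–3 (7): add — endpoints in different components.
1–5 (7): skip — 1 and 5 already connected.
4–5 (7): add — endpoints in different components.
3–4 (13): skip — 3 and 4 already connected.
2–6 (14): add — endpoints in different components.
3–6 (16): skip — 3 and 6 already connected.
4–6 (21): skip — 4 and 6 already connected.
4–7 (21): add — endpoints in different components.
Edges rejected before the tree was complete: 4.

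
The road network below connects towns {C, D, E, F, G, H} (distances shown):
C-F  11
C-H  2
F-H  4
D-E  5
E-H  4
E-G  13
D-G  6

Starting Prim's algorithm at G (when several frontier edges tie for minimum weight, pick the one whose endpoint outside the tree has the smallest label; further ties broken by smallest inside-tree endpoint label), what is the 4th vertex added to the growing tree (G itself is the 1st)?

H

Prim, starting at G.
Step 1: frontier [D-G 6, E-G 13] → take D-G (6); add D.
Step 2: frontier [D-E 5, E-G 13] → take D-E (5); add E.
Step 3: frontier [E-H 4] → take E-H (4); add H.
Step 4: frontier [C-H 2, F-H 4] → take C-H (2); add C.
Step 5: frontier [C-F 11, F-H 4] → take F-H (4); add F.
Vertex order: G, D, E, H, C, F. The 4th vertex is H.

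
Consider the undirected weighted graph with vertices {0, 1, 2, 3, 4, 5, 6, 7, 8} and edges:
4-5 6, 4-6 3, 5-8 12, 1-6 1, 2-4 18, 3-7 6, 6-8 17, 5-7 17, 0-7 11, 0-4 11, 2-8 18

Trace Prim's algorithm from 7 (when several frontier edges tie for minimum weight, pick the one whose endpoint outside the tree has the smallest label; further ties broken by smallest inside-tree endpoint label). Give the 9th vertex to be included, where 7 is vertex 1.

Grow the tree from 7 using Prim:
Step 1: cheapest edge leaving the tree is 3-7 (6); add 3.
Step 2: cheapest edge leaving the tree is 0-7 (11); add 0.
Step 3: cheapest edge leaving the tree is 0-4 (11); add 4.
Step 4: cheapest edge leaving the tree is 4-6 (3); add 6.
Step 5: cheapest edge leaving the tree is 1-6 (1); add 1.
Step 6: cheapest edge leaving the tree is 4-5 (6); add 5.
Step 7: cheapest edge leaving the tree is 5-8 (12); add 8.
Step 8: cheapest edge leaving the tree is 2-4 (18); add 2.
Vertex order: 7, 3, 0, 4, 6, 1, 5, 8, 2. The 9th vertex is 2.

2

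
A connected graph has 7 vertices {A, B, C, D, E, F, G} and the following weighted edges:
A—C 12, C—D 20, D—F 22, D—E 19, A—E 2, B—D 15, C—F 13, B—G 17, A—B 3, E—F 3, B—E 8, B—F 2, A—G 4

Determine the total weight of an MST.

38

Kruskal: consider edges lightest-first.
A—E (2): add — endpoints in different components.
B—F (2): add — endpoints in different components.
A—B (3): add — endpoints in different components.
E—F (3): skip — E and F already connected.
A—G (4): add — endpoints in different components.
B—E (8): skip — B and E already connected.
A—C (12): add — endpoints in different components.
C—F (13): skip — C and F already connected.
B—D (15): add — endpoints in different components.
MST edges: A—E, B—F, A—B, A—G, A—C, B—D; total weight 2+2+3+4+12+15 = 38.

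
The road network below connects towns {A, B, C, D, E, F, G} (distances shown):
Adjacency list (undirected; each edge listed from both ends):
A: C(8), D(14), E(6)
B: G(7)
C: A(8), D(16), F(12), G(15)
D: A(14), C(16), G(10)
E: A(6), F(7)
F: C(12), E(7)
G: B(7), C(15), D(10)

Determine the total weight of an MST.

52

Kruskal's algorithm — process edges by increasing weight (ties by edge label):
A-E (6): add. Components now {A,E} {B} {C} {D} {F} {G}
B-G (7): add. Components now {A,E} {B,G} {C} {D} {F}
E-F (7): add. Components now {A,E,F} {B,G} {C} {D}
A-C (8): add. Components now {A,C,E,F} {B,G} {D}
D-G (10): add. Components now {A,C,E,F} {B,D,G}
C-F (12): skip — C and F already connected.
A-D (14): add. Components now {A,B,C,D,E,F,G}
MST edges: A-E, B-G, E-F, A-C, D-G, A-D; total weight 6+7+7+8+10+14 = 52.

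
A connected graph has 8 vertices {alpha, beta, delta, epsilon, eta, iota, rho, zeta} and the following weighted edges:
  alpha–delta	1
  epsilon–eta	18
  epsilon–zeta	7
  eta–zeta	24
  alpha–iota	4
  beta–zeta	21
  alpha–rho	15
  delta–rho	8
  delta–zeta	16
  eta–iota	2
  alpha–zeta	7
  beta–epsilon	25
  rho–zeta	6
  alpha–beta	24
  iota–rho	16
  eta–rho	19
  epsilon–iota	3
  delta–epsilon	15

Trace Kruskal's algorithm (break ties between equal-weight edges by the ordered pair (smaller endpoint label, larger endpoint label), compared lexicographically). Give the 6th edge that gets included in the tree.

alpha-zeta

Kruskal: consider edges lightest-first.
alpha–delta (1): add — endpoints in different components.
eta–iota (2): add — endpoints in different components.
epsilon–iota (3): add — endpoints in different components.
alpha–iota (4): add — endpoints in different components.
rho–zeta (6): add — endpoints in different components.
alpha–zeta (7): add — endpoints in different components.
epsilon–zeta (7): skip — epsilon and zeta already connected.
delta–rho (8): skip — rho and delta already connected.
alpha–rho (15): skip — rho and alpha already connected.
delta–epsilon (15): skip — epsilon and delta already connected.
delta–zeta (16): skip — delta and zeta already connected.
iota–rho (16): skip — iota and rho already connected.
epsilon–eta (18): skip — eta and epsilon already connected.
eta–rho (19): skip — eta and rho already connected.
beta–zeta (21): add — endpoints in different components.
The 6th edge added is alpha–zeta.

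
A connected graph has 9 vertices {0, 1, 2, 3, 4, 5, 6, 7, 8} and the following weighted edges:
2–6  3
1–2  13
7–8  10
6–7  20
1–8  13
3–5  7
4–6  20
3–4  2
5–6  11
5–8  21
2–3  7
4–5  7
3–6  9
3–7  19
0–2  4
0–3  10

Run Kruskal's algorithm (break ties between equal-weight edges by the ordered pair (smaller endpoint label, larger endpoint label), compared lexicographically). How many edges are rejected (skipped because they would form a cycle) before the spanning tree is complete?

Sort edges by weight, then run Kruskal:
3–4 (2): add — endpoints in different components.
2–6 (3): add — endpoints in different components.
0–2 (4): add — endpoints in different components.
2–3 (7): add — endpoints in different components.
3–5 (7): add — endpoints in different components.
4–5 (7): skip — 4 and 5 already connected.
3–6 (9): skip — 3 and 6 already connected.
0–3 (10): skip — 0 and 3 already connected.
7–8 (10): add — endpoints in different components.
5–6 (11): skip — 5 and 6 already connected.
1–2 (13): add — endpoints in different components.
1–8 (13): add — endpoints in different components.
Edges rejected before the tree was complete: 4.

4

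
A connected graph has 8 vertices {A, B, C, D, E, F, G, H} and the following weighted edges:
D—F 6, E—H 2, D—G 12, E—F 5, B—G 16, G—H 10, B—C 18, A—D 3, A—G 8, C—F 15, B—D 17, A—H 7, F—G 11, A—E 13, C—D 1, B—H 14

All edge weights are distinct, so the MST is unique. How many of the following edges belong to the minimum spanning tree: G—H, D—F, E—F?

Kruskal: consider edges lightest-first.
C—D (1): add — endpoints in different components.
E—H (2): add — endpoints in different components.
A—D (3): add — endpoints in different components.
E—F (5): add — endpoints in different components.
D—F (6): add — endpoints in different components.
A—H (7): skip — A and H already connected.
A—G (8): add — endpoints in different components.
G—H (10): skip — G and H already connected.
F—G (11): skip — F and G already connected.
D—G (12): skip — D and G already connected.
A—E (13): skip — A and E already connected.
B—H (14): add — endpoints in different components.
MST edge set: {C—D, E—H, A—D, E—F, D—F, A—G, B—H}.
Of the listed edges, {D—F, E—F} are in the MST → 2.

2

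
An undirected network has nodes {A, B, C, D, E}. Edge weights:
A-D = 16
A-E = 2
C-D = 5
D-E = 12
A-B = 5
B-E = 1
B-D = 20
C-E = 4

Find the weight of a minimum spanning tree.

12

Kruskal: consider edges lightest-first.
B-E (1): add — endpoints in different components.
A-E (2): add — endpoints in different components.
C-E (4): add — endpoints in different components.
A-B (5): skip — A and B already connected.
C-D (5): add — endpoints in different components.
MST edges: B-E, A-E, C-E, C-D; total weight 1+2+4+5 = 12.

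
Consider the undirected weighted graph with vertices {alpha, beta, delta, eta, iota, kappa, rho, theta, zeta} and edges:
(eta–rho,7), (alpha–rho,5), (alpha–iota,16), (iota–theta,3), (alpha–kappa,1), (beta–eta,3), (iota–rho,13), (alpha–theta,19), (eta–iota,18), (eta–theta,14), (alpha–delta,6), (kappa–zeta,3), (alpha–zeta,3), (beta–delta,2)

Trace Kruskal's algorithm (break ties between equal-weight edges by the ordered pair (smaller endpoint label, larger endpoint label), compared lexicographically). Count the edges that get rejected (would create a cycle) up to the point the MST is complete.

2

Kruskal: consider edges lightest-first.
alpha–kappa (1): add — endpoints in different components.
beta–delta (2): add — endpoints in different components.
alpha–zeta (3): add — endpoints in different components.
beta–eta (3): add — endpoints in different components.
iota–theta (3): add — endpoints in different components.
kappa–zeta (3): skip — zeta and kappa already connected.
alpha–rho (5): add — endpoints in different components.
alpha–delta (6): add — endpoints in different components.
eta–rho (7): skip — eta and rho already connected.
iota–rho (13): add — endpoints in different components.
Edges rejected before the tree was complete: 2.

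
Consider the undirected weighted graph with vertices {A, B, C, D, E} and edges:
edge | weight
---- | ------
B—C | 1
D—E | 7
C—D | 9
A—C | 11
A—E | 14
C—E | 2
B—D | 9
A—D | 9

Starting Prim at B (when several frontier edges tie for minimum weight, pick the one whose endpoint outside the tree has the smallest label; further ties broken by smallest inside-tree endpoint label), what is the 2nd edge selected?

Prim's algorithm from B:
Step 1: cheapest edge leaving the tree is B—C (1); add C.
Step 2: cheapest edge leaving the tree is C—E (2); add E.
Step 3: cheapest edge leaving the tree is D—E (7); add D.
Step 4: cheapest edge leaving the tree is A—D (9); add A.
The 2nd edge added is C—E.

C-E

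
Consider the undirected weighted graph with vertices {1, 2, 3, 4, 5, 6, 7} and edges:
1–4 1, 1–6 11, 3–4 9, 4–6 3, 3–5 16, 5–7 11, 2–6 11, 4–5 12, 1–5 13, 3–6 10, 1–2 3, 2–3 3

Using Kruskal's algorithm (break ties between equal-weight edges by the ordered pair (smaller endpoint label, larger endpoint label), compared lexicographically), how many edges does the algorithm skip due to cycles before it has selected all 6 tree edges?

Kruskal's algorithm — process edges by increasing weight (ties by edge label):
1–4 (1): add. Components now {1,4} {2} {3} {5} {6} {7}
1–2 (3): add. Components now {1,2,4} {3} {5} {6} {7}
2–3 (3): add. Components now {1,2,3,4} {5} {6} {7}
4–6 (3): add. Components now {1,2,3,4,6} {5} {7}
3–4 (9): skip — 3 and 4 already connected.
3–6 (10): skip — 3 and 6 already connected.
1–6 (11): skip — 1 and 6 already connected.
2–6 (11): skip — 2 and 6 already connected.
5–7 (11): add. Components now {1,2,3,4,6} {5,7}
4–5 (12): add. Components now {1,2,3,4,5,6,7}
Edges rejected before the tree was complete: 4.

4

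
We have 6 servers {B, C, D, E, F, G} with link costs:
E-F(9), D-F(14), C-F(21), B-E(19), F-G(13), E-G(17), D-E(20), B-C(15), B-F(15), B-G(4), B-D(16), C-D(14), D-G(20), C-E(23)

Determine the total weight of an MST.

54

Sort edges by weight, then run Kruskal:
B-G (4): add — endpoints in different components.
E-F (9): add — endpoints in different components.
F-G (13): add — endpoints in different components.
C-D (14): add — endpoints in different components.
D-F (14): add — endpoints in different components.
MST edges: B-G, E-F, F-G, C-D, D-F; total weight 4+9+13+14+14 = 54.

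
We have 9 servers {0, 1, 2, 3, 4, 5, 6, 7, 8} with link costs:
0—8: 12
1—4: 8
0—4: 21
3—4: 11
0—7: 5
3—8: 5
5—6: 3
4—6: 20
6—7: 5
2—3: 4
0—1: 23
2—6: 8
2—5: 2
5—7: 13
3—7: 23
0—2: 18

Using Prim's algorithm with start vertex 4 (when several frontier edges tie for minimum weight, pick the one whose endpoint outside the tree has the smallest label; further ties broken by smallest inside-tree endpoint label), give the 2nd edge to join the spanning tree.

3-4

Prim's algorithm from 4:
Step 1: cheapest edge leaving the tree is 1—4 (8); add 1.
Step 2: cheapest edge leaving the tree is 3—4 (11); add 3.
Step 3: cheapest edge leaving the tree is 2—3 (4); add 2.
Step 4: cheapest edge leaving the tree is 2—5 (2); add 5.
Step 5: cheapest edge leaving the tree is 5—6 (3); add 6.
Step 6: cheapest edge leaving the tree is 6—7 (5); add 7.
Step 7: cheapest edge leaving the tree is 0—7 (5); add 0.
Step 8: cheapest edge leaving the tree is 3—8 (5); add 8.
The 2nd edge added is 3—4.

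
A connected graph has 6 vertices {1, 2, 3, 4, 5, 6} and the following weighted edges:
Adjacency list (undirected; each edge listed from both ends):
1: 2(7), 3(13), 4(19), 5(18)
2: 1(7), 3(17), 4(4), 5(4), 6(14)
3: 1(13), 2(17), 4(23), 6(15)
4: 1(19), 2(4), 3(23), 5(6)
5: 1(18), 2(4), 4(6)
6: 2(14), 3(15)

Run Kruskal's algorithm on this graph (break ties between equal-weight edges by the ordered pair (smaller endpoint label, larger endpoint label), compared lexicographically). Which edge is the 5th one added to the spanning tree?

2-6

Sort edges by weight, then run Kruskal:
2–4 (4): add. Components now {1} {2,4} {3} {5} {6}
2–5 (4): add. Components now {1} {2,4,5} {3} {6}
4–5 (6): skip — 4 and 5 already connected.
1–2 (7): add. Components now {1,2,4,5} {3} {6}
1–3 (13): add. Components now {1,2,3,4,5} {6}
2–6 (14): add. Components now {1,2,3,4,5,6}
The 5th edge added is 2–6.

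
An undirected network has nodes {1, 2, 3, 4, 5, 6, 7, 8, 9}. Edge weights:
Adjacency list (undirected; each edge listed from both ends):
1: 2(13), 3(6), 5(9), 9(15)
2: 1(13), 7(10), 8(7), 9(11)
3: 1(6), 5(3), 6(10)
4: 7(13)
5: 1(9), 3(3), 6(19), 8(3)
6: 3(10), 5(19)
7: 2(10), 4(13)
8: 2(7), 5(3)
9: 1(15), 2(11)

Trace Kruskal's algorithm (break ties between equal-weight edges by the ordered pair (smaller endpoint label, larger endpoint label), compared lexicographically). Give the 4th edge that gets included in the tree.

2-8

Kruskal's algorithm — process edges by increasing weight (ties by edge label):
3—5 (3): add — endpoints in different components.
5—8 (3): add — endpoints in different components.
1—3 (6): add — endpoints in different components.
2—8 (7): add — endpoints in different components.
1—5 (9): skip — 1 and 5 already connected.
2—7 (10): add — endpoints in different components.
3—6 (10): add — endpoints in different components.
2—9 (11): add — endpoints in different components.
1—2 (13): skip — 1 and 2 already connected.
4—7 (13): add — endpoints in different components.
The 4th edge added is 2—8.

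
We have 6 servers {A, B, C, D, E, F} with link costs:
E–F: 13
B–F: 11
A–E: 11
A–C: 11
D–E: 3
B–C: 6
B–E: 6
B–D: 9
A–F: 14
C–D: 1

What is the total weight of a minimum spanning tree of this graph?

32

Prim, starting at D.
Step 1: cheapest edge leaving the tree is C–D (1); add C.
Step 2: cheapest edge leaving the tree is D–E (3); add E.
Step 3: cheapest edge leaving the tree is B–C (6); add B.
Step 4: cheapest edge leaving the tree is A–C (11); add A.
Step 5: cheapest edge leaving the tree is B–F (11); add F.
MST edges: C–D, D–E, B–C, A–C, B–F; total weight 1+3+6+11+11 = 32.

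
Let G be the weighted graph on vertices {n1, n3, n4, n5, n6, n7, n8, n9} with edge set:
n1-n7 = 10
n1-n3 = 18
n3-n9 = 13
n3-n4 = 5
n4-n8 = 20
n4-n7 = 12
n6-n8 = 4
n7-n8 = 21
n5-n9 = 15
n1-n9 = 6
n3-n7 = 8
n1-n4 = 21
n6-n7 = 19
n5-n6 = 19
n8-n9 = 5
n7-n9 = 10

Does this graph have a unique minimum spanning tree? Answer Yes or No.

Kruskal's algorithm — process edges by increasing weight (ties by edge label):
n6-n8 (4): add — endpoints in different components.
n3-n4 (5): add — endpoints in different components.
n8-n9 (5): add — endpoints in different components.
n1-n9 (6): add — endpoints in different components.
n3-n7 (8): add — endpoints in different components.
n1-n7 (10): add — endpoints in different components.
n7-n9 (10): skip — n7 and n9 already connected.
n4-n7 (12): skip — n4 and n7 already connected.
n3-n9 (13): skip — n3 and n9 already connected.
n5-n9 (15): add — endpoints in different components.
Non-tree edge n7-n9 has weight 10, equal to the heaviest edge on its tree cycle — swapping gives another MST of the same weight. Not unique.

No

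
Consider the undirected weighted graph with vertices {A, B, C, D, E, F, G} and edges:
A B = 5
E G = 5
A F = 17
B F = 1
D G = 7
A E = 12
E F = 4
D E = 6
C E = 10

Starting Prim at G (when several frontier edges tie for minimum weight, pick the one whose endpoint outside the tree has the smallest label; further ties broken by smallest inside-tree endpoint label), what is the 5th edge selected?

Grow the tree from G using Prim:
Step 1: frontier [E G 5, D G 7] → take E G (5); add E.
Step 2: frontier [E F 4, D E 6, C E 10, A E 12, D G 7] → take E F (4); add F.
Step 3: frontier [D E 6, C E 10, A E 12, B F 1, A F 17, D G 7] → take B F (1); add B.
Step 4: frontier [A B 5, D E 6, C E 10, A E 12, A F 17, D G 7] → take A B (5); add A.
Step 5: frontier [D E 6, C E 10, D G 7] → take D E (6); add D.
Step 6: frontier [C E 10] → take C E (10); add C.
The 5th edge added is D E.

D-E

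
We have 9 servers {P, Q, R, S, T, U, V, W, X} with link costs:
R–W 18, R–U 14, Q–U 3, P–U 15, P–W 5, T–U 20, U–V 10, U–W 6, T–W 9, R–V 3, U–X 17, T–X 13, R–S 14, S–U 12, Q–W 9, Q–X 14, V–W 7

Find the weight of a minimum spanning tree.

Prim, starting at S.
Step 1: cheapest edge leaving the tree is S–U (12); add U.
Step 2: cheapest edge leaving the tree is Q–U (3); add Q.
Step 3: cheapest edge leaving the tree is U–W (6); add W.
Step 4: cheapest edge leaving the tree is P–W (5); add P.
Step 5: cheapest edge leaving the tree is V–W (7); add V.
Step 6: cheapest edge leaving the tree is R–V (3); add R.
Step 7: cheapest edge leaving the tree is T–W (9); add T.
Step 8: cheapest edge leaving the tree is T–X (13); add X.
MST edges: S–U, Q–U, U–W, P–W, V–W, R–V, T–W, T–X; total weight 12+3+6+5+7+3+9+13 = 58.

58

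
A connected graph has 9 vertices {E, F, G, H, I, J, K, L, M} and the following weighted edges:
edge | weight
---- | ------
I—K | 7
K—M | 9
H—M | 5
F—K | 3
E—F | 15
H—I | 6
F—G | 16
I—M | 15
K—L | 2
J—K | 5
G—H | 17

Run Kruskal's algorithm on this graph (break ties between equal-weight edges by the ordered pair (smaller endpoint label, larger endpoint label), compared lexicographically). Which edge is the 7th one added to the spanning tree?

Sort edges by weight, then run Kruskal:
K—L (2): add — endpoints in different components.
F—K (3): add — endpoints in different components.
H—M (5): add — endpoints in different components.
J—K (5): add — endpoints in different components.
H—I (6): add — endpoints in different components.
I—K (7): add — endpoints in different components.
K—M (9): skip — K and M already connected.
E—F (15): add — endpoints in different components.
I—M (15): skip — I and M already connected.
F—G (16): add — endpoints in different components.
The 7th edge added is E—F.

E-F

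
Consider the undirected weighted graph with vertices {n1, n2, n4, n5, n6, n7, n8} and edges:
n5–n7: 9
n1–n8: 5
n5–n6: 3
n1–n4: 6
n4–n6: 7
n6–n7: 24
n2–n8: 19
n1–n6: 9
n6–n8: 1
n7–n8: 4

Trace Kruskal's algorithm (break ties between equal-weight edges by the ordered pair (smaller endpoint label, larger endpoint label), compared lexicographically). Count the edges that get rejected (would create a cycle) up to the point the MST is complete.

3

Kruskal: consider edges lightest-first.
n6–n8 (1): add — endpoints in different components.
n5–n6 (3): add — endpoints in different components.
n7–n8 (4): add — endpoints in different components.
n1–n8 (5): add — endpoints in different components.
n1–n4 (6): add — endpoints in different components.
n4–n6 (7): skip — n6 and n4 already connected.
n1–n6 (9): skip — n6 and n1 already connected.
n5–n7 (9): skip — n7 and n5 already connected.
n2–n8 (19): add — endpoints in different components.
Edges rejected before the tree was complete: 3.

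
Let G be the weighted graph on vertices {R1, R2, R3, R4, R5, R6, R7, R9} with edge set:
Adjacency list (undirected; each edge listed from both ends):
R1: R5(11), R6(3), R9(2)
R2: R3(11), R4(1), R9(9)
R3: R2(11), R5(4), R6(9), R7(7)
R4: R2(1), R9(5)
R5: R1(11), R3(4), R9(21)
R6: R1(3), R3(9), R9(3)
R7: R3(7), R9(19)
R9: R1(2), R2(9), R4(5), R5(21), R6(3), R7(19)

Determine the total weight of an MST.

31

Kruskal's algorithm — process edges by increasing weight (ties by edge label):
R2—R4 (1): add — endpoints in different components.
R1—R9 (2): add — endpoints in different components.
R1—R6 (3): add — endpoints in different components.
R6—R9 (3): skip — R6 and R9 already connected.
R3—R5 (4): add — endpoints in different components.
R4—R9 (5): add — endpoints in different components.
R3—R7 (7): add — endpoints in different components.
R2—R9 (9): skip — R2 and R9 already connected.
R3—R6 (9): add — endpoints in different components.
MST edges: R2—R4, R1—R9, R1—R6, R3—R5, R4—R9, R3—R7, R3—R6; total weight 1+2+3+4+5+7+9 = 31.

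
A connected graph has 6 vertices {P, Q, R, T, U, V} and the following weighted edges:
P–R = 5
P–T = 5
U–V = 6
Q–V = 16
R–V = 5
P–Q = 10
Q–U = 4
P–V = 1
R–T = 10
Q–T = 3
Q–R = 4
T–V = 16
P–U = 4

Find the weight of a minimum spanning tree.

16

Kruskal: consider edges lightest-first.
P–V (1): add. Components now {P,V} {T} {U} {R} {Q}
Q–T (3): add. Components now {P,V} {Q,T} {U} {R}
P–U (4): add. Components now {P,U,V} {Q,T} {R}
Q–R (4): add. Components now {P,U,V} {Q,R,T}
Q–U (4): add. Components now {P,Q,R,T,U,V}
MST edges: P–V, Q–T, P–U, Q–R, Q–U; total weight 1+3+4+4+4 = 16.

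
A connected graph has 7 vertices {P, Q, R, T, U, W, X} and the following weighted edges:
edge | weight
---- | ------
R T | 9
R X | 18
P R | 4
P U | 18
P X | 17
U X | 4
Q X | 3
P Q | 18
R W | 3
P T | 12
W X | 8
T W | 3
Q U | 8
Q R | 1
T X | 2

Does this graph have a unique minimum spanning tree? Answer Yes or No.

No

Sort edges by weight, then run Kruskal:
Q R (1): add. Components now {U} {P} {W} {Q,R} {X} {T}
T X (2): add. Components now {U} {P} {W} {Q,R} {T,X}
Q X (3): add. Components now {U} {P} {W} {Q,R,T,X}
R W (3): add. Components now {U} {P} {Q,R,T,W,X}
T W (3): skip — W and T already connected.
P R (4): add. Components now {U} {P,Q,R,T,W,X}
U X (4): add. Components now {P,Q,R,T,U,W,X}
Non-tree edge T W has weight 3, equal to the heaviest edge on its tree cycle — swapping gives another MST of the same weight. Not unique.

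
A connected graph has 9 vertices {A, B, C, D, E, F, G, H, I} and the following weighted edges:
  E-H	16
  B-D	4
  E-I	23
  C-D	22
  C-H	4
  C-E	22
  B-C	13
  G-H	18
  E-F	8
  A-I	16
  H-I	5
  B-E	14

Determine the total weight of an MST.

82

Prim, starting at C.
Step 1: cheapest edge leaving the tree is C-H (4); add H.
Step 2: cheapest edge leaving the tree is H-I (5); add I.
Step 3: cheapest edge leaving the tree is B-C (13); add B.
Step 4: cheapest edge leaving the tree is B-D (4); add D.
Step 5: cheapest edge leaving the tree is B-E (14); add E.
Step 6: cheapest edge leaving the tree is E-F (8); add F.
Step 7: cheapest edge leaving the tree is A-I (16); add A.
Step 8: cheapest edge leaving the tree is G-H (18); add G.
MST edges: C-H, H-I, B-C, B-D, B-E, E-F, A-I, G-H; total weight 4+5+13+4+14+8+16+18 = 82.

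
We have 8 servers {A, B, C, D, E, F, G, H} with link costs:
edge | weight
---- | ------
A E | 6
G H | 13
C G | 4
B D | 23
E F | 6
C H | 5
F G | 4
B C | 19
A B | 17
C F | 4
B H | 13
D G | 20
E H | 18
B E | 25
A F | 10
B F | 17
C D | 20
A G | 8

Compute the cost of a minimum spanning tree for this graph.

Prim, starting at F.
Step 1: cheapest edge leaving the tree is C F (4); add C.
Step 2: cheapest edge leaving the tree is C G (4); add G.
Step 3: cheapest edge leaving the tree is C H (5); add H.
Step 4: cheapest edge leaving the tree is E F (6); add E.
Step 5: cheapest edge leaving the tree is A E (6); add A.
Step 6: cheapest edge leaving the tree is B H (13); add B.
Step 7: cheapest edge leaving the tree is C D (20); add D.
MST edges: C F, C G, C H, E F, A E, B H, C D; total weight 4+4+5+6+6+13+20 = 58.

58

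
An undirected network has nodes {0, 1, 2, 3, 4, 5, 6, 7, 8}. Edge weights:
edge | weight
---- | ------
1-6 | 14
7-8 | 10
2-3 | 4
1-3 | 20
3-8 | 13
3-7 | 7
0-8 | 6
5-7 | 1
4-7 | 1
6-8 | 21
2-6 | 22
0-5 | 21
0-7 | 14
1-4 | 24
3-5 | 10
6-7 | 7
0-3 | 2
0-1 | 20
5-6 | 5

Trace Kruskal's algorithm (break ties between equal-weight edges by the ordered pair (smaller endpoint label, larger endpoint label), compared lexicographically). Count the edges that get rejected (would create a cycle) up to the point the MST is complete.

Sort edges by weight, then run Kruskal:
4-7 (1): add — endpoints in different components.
5-7 (1): add — endpoints in different components.
0-3 (2): add — endpoints in different components.
2-3 (4): add — endpoints in different components.
5-6 (5): add — endpoints in different components.
0-8 (6): add — endpoints in different components.
3-7 (7): add — endpoints in different components.
6-7 (7): skip — 6 and 7 already connected.
3-5 (10): skip — 3 and 5 already connected.
7-8 (10): skip — 7 and 8 already connected.
3-8 (13): skip — 3 and 8 already connected.
0-7 (14): skip — 0 and 7 already connected.
1-6 (14): add — endpoints in different components.
Edges rejected before the tree was complete: 5.

5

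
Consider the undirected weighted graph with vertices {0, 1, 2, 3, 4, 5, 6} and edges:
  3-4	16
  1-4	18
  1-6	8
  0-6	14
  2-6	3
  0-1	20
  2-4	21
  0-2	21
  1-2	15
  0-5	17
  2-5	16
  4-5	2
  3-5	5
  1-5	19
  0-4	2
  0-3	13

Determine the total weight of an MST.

34

Kruskal's algorithm — process edges by increasing weight (ties by edge label):
0-4 (2): add. Components now {0,4} {1} {2} {3} {5} {6}
4-5 (2): add. Components now {0,4,5} {1} {2} {3} {6}
2-6 (3): add. Components now {0,4,5} {1} {2,6} {3}
3-5 (5): add. Components now {0,3,4,5} {1} {2,6}
1-6 (8): add. Components now {0,3,4,5} {1,2,6}
0-3 (13): skip — 0 and 3 already connected.
0-6 (14): add. Components now {0,1,2,3,4,5,6}
MST edges: 0-4, 4-5, 2-6, 3-5, 1-6, 0-6; total weight 2+2+3+5+8+14 = 34.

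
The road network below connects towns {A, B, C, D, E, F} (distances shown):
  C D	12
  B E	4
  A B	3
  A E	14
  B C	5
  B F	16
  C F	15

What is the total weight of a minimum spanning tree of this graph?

39

Kruskal: consider edges lightest-first.
A B (3): add. Components now {A,B} {C} {D} {E} {F}
B E (4): add. Components now {A,B,E} {C} {D} {F}
B C (5): add. Components now {A,B,C,E} {D} {F}
C D (12): add. Components now {A,B,C,D,E} {F}
A E (14): skip — A and E already connected.
C F (15): add. Components now {A,B,C,D,E,F}
MST edges: A B, B E, B C, C D, C F; total weight 3+4+5+12+15 = 39.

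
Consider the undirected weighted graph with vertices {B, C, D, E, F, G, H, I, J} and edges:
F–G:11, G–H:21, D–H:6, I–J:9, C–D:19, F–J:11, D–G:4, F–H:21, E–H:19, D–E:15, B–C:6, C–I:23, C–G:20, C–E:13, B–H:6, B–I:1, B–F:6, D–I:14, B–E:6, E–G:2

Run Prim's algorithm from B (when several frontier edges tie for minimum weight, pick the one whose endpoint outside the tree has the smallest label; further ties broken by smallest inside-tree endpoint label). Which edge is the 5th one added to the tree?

Prim's algorithm from B:
Step 1: cheapest edge leaving the tree is B–I (1); add I.
Step 2: cheapest edge leaving the tree is B–C (6); add C.
Step 3: cheapest edge leaving the tree is B–E (6); add E.
Step 4: cheapest edge leaving the tree is E–G (2); add G.
Step 5: cheapest edge leaving the tree is D–G (4); add D.
Step 6: cheapest edge leaving the tree is B–F (6); add F.
Step 7: cheapest edge leaving the tree is B–H (6); add H.
Step 8: cheapest edge leaving the tree is I–J (9); add J.
The 5th edge added is D–G.

D-G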